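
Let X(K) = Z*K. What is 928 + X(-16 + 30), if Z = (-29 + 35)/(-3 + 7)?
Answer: 949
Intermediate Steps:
Z = 3/2 (Z = 6/4 = 6*(1/4) = 3/2 ≈ 1.5000)
X(K) = 3*K/2
928 + X(-16 + 30) = 928 + 3*(-16 + 30)/2 = 928 + (3/2)*14 = 928 + 21 = 949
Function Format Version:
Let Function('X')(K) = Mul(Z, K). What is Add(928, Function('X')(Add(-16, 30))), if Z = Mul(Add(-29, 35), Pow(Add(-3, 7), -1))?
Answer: 949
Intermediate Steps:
Z = Rational(3, 2) (Z = Mul(6, Pow(4, -1)) = Mul(6, Rational(1, 4)) = Rational(3, 2) ≈ 1.5000)
Function('X')(K) = Mul(Rational(3, 2), K)
Add(928, Function('X')(Add(-16, 30))) = Add(928, Mul(Rational(3, 2), Add(-16, 30))) = Add(928, Mul(Rational(3, 2), 14)) = Add(928, 21) = 949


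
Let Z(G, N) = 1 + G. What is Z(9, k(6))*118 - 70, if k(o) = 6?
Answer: 1110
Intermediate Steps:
Z(9, k(6))*118 - 70 = (1 + 9)*118 - 70 = 10*118 - 70 = 1180 - 70 = 1110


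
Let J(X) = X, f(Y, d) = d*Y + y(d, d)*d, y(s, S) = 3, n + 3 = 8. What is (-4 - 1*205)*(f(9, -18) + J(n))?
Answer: 44099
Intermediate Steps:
n = 5 (n = -3 + 8 = 5)
f(Y, d) = 3*d + Y*d (f(Y, d) = d*Y + 3*d = Y*d + 3*d = 3*d + Y*d)
(-4 - 1*205)*(f(9, -18) + J(n)) = (-4 - 1*205)*(-18*(3 + 9) + 5) = (-4 - 205)*(-18*12 + 5) = -209*(-216 + 5) = -209*(-211) = 44099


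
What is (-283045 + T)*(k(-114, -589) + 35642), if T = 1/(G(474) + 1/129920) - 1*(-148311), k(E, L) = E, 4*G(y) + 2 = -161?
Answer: -25342624316348688/5294239 ≈ -4.7868e+9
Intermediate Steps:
G(y) = -163/4 (G(y) = -½ + (¼)*(-161) = -½ - 161/4 = -163/4)
T = 785193750409/5294239 (T = 1/(-163/4 + 1/129920) - 1*(-148311) = 1/(-163/4 + 1/129920) + 148311 = 1/(-5294239/129920) + 148311 = -129920/5294239 + 148311 = 785193750409/5294239 ≈ 1.4831e+5)
(-283045 + T)*(k(-114, -589) + 35642) = (-283045 + 785193750409/5294239)*(-114 + 35642) = -713314127346/5294239*35528 = -25342624316348688/5294239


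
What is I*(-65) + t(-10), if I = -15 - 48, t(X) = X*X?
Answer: 4195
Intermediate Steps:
t(X) = X**2
I = -63
I*(-65) + t(-10) = -63*(-65) + (-10)**2 = 4095 + 100 = 4195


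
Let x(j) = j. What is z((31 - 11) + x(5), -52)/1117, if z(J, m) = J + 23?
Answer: 48/1117 ≈ 0.042972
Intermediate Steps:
z(J, m) = 23 + J
z((31 - 11) + x(5), -52)/1117 = (23 + ((31 - 11) + 5))/1117 = (23 + (20 + 5))*(1/1117) = (23 + 25)*(1/1117) = 48*(1/1117) = 48/1117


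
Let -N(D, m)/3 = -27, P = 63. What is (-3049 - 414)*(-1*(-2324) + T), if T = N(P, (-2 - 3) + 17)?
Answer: -8328515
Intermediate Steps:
N(D, m) = 81 (N(D, m) = -3*(-27) = 81)
T = 81
(-3049 - 414)*(-1*(-2324) + T) = (-3049 - 414)*(-1*(-2324) + 81) = -3463*(2324 + 81) = -3463*2405 = -8328515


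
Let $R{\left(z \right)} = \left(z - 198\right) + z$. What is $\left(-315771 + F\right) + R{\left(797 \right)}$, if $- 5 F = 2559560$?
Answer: $-826287$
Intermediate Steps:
$F = -511912$ ($F = \left(- \frac{1}{5}\right) 2559560 = -511912$)
$R{\left(z \right)} = -198 + 2 z$ ($R{\left(z \right)} = \left(-198 + z\right) + z = -198 + 2 z$)
$\left(-315771 + F\right) + R{\left(797 \right)} = \left(-315771 - 511912\right) + \left(-198 + 2 \cdot 797\right) = -827683 + \left(-198 + 1594\right) = -827683 + 1396 = -826287$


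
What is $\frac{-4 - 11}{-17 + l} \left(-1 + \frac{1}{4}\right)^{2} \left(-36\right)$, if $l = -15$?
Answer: $- \frac{1215}{128} \approx -9.4922$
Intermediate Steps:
$\frac{-4 - 11}{-17 + l} \left(-1 + \frac{1}{4}\right)^{2} \left(-36\right) = \frac{-4 - 11}{-17 - 15} \left(-1 + \frac{1}{4}\right)^{2} \left(-36\right) = - \frac{15}{-32} \left(-1 + \frac{1}{4}\right)^{2} \left(-36\right) = \left(-15\right) \left(- \frac{1}{32}\right) \left(- \frac{3}{4}\right)^{2} \left(-36\right) = \frac{15}{32} \cdot \frac{9}{16} \left(-36\right) = \frac{135}{512} \left(-36\right) = - \frac{1215}{128}$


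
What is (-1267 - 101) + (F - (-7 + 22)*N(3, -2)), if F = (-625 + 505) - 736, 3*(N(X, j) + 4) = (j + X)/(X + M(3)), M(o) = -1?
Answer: -4333/2 ≈ -2166.5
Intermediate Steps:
N(X, j) = -4 + (X + j)/(3*(-1 + X)) (N(X, j) = -4 + ((j + X)/(X - 1))/3 = -4 + ((X + j)/(-1 + X))/3 = -4 + (X + j)/(3*(-1 + X)))
F = -856 (F = -120 - 736 = -856)
(-1267 - 101) + (F - (-7 + 22)*N(3, -2)) = (-1267 - 101) + (-856 - (-7 + 22)*(12 - 2 - 11*3)/(3*(-1 + 3))) = -1368 + (-856 - 15*(1/3)*(12 - 2 - 33)/2) = -1368 + (-856 - 15*(1/3)*(1/2)*(-23)) = -1368 + (-856 - 15*(-23)/6) = -1368 + (-856 - 1*(-115/2)) = -1368 + (-856 + 115/2) = -1368 - 1597/2 = -4333/2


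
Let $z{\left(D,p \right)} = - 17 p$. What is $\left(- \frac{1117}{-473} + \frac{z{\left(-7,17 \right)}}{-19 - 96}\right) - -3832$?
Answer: $\frac{208706792}{54395} \approx 3836.9$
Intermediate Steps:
$\left(- \frac{1117}{-473} + \frac{z{\left(-7,17 \right)}}{-19 - 96}\right) - -3832 = \left(- \frac{1117}{-473} + \frac{\left(-17\right) 17}{-19 - 96}\right) - -3832 = \left(\left(-1117\right) \left(- \frac{1}{473}\right) - \frac{289}{-19 - 96}\right) + 3832 = \left(\frac{1117}{473} - \frac{289}{-115}\right) + 3832 = \left(\frac{1117}{473} - - \frac{289}{115}\right) + 3832 = \left(\frac{1117}{473} + \frac{289}{115}\right) + 3832 = \frac{265152}{54395} + 3832 = \frac{208706792}{54395}$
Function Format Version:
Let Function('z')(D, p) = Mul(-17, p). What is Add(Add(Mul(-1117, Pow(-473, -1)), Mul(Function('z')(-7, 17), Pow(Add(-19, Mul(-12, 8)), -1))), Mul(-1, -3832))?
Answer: Rational(208706792, 54395) ≈ 3836.9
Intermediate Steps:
Add(Add(Mul(-1117, Pow(-473, -1)), Mul(Function('z')(-7, 17), Pow(Add(-19, Mul(-12, 8)), -1))), Mul(-1, -3832)) = Add(Add(Mul(-1117, Pow(-473, -1)), Mul(Mul(-17, 17), Pow(Add(-19, Mul(-12, 8)), -1))), Mul(-1, -3832)) = Add(Add(Mul(-1117, Rational(-1, 473)), Mul(-289, Pow(Add(-19, -96), -1))), 3832) = Add(Add(Rational(1117, 473), Mul(-289, Pow(-115, -1))), 3832) = Add(Add(Rational(1117, 473), Mul(-289, Rational(-1, 115))), 3832) = Add(Add(Rational(1117, 473), Rational(289, 115)), 3832) = Add(Rational(265152, 54395), 3832) = Rational(208706792, 54395)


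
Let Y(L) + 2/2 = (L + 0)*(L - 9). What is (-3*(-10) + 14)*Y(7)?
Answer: -660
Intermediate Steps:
Y(L) = -1 + L*(-9 + L) (Y(L) = -1 + (L + 0)*(L - 9) = -1 + L*(-9 + L))
(-3*(-10) + 14)*Y(7) = (-3*(-10) + 14)*(-1 + 7² - 9*7) = (30 + 14)*(-1 + 49 - 63) = 44*(-15) = -660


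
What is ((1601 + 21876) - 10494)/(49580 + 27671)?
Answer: 12983/77251 ≈ 0.16806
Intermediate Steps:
((1601 + 21876) - 10494)/(49580 + 27671) = (23477 - 10494)/77251 = 12983*(1/77251) = 12983/77251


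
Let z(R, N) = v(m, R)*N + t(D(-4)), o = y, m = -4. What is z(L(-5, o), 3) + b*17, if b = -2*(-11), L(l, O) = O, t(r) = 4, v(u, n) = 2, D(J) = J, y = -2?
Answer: 384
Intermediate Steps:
o = -2
b = 22
z(R, N) = 4 + 2*N (z(R, N) = 2*N + 4 = 4 + 2*N)
z(L(-5, o), 3) + b*17 = (4 + 2*3) + 22*17 = (4 + 6) + 374 = 10 + 374 = 384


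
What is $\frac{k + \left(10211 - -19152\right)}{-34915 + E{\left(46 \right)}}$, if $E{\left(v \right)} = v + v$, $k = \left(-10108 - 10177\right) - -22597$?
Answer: $- \frac{31675}{34823} \approx -0.9096$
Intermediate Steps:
$k = 2312$ ($k = -20285 + 22597 = 2312$)
$E{\left(v \right)} = 2 v$
$\frac{k + \left(10211 - -19152\right)}{-34915 + E{\left(46 \right)}} = \frac{2312 + \left(10211 - -19152\right)}{-34915 + 2 \cdot 46} = \frac{2312 + \left(10211 + 19152\right)}{-34915 + 92} = \frac{2312 + 29363}{-34823} = 31675 \left(- \frac{1}{34823}\right) = - \frac{31675}{34823}$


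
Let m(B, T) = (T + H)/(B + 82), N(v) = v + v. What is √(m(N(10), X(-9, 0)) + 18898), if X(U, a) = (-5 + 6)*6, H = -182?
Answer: √49149210/51 ≈ 137.46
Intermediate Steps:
X(U, a) = 6 (X(U, a) = 1*6 = 6)
N(v) = 2*v
m(B, T) = (-182 + T)/(82 + B) (m(B, T) = (T - 182)/(B + 82) = (-182 + T)/(82 + B))
√(m(N(10), X(-9, 0)) + 18898) = √((-182 + 6)/(82 + 2*10) + 18898) = √(-176/(82 + 20) + 18898) = √(-176/102 + 18898) = √((1/102)*(-176) + 18898) = √(-88/51 + 18898) = √(963710/51) = √49149210/51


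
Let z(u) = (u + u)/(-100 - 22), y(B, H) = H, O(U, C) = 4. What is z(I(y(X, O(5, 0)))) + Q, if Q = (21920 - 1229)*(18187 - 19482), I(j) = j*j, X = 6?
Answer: -1634485561/61 ≈ -2.6795e+7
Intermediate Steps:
I(j) = j²
z(u) = -u/61 (z(u) = (2*u)/(-122) = (2*u)*(-1/122) = -u/61)
Q = -26794845 (Q = 20691*(-1295) = -26794845)
z(I(y(X, O(5, 0)))) + Q = -1/61*4² - 26794845 = -1/61*16 - 26794845 = -16/61 - 26794845 = -1634485561/61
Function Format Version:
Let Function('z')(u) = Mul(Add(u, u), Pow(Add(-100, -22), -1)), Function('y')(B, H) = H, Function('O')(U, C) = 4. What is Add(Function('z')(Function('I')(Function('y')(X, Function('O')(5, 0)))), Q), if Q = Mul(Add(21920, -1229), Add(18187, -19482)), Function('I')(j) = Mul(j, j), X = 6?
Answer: Rational(-1634485561, 61) ≈ -2.6795e+7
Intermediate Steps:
Function('I')(j) = Pow(j, 2)
Function('z')(u) = Mul(Rational(-1, 61), u) (Function('z')(u) = Mul(Mul(2, u), Pow(-122, -1)) = Mul(Mul(2, u), Rational(-1, 122)) = Mul(Rational(-1, 61), u))
Q = -26794845 (Q = Mul(20691, -1295) = -26794845)
Add(Function('z')(Function('I')(Function('y')(X, Function('O')(5, 0)))), Q) = Add(Mul(Rational(-1, 61), Pow(4, 2)), -26794845) = Add(Mul(Rational(-1, 61), 16), -26794845) = Add(Rational(-16, 61), -26794845) = Rational(-1634485561, 61)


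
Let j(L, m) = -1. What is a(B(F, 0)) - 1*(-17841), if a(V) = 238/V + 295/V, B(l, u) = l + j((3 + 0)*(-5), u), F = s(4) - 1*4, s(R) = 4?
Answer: 17308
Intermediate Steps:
F = 0 (F = 4 - 1*4 = 4 - 4 = 0)
B(l, u) = -1 + l (B(l, u) = l - 1 = -1 + l)
a(V) = 533/V
a(B(F, 0)) - 1*(-17841) = 533/(-1 + 0) - 1*(-17841) = 533/(-1) + 17841 = 533*(-1) + 17841 = -533 + 17841 = 17308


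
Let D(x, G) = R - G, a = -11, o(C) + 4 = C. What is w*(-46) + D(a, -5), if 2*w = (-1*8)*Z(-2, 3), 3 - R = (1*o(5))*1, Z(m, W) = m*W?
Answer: -1097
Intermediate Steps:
o(C) = -4 + C
Z(m, W) = W*m
R = 2 (R = 3 - 1*(-4 + 5) = 3 - 1*1 = 3 - 1 = 2)
D(x, G) = 2 - G
w = 24 (w = ((-1*8)*(3*(-2)))/2 = (-8*(-6))/2 = (1/2)*48 = 24)
w*(-46) + D(a, -5) = 24*(-46) + (2 - 1*(-5)) = -1104 + (2 + 5) = -1104 + 7 = -1097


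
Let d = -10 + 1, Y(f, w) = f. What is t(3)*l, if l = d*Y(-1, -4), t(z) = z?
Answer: 27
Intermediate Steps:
d = -9
l = 9 (l = -9*(-1) = 9)
t(3)*l = 3*9 = 27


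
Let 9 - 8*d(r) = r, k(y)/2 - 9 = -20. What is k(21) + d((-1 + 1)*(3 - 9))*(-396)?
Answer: -935/2 ≈ -467.50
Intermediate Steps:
k(y) = -22 (k(y) = 18 + 2*(-20) = 18 - 40 = -22)
d(r) = 9/8 - r/8
k(21) + d((-1 + 1)*(3 - 9))*(-396) = -22 + (9/8 - (-1 + 1)*(3 - 9)/8)*(-396) = -22 + (9/8 - 0*(-6))*(-396) = -22 + (9/8 - ⅛*0)*(-396) = -22 + (9/8 + 0)*(-396) = -22 + (9/8)*(-396) = -22 - 891/2 = -935/2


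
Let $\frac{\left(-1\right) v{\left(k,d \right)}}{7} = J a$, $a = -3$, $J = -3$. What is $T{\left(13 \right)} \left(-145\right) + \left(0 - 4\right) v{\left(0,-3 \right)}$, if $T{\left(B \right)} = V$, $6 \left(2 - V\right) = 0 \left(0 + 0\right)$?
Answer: $-38$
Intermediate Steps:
$v{\left(k,d \right)} = -63$ ($v{\left(k,d \right)} = - 7 \left(\left(-3\right) \left(-3\right)\right) = \left(-7\right) 9 = -63$)
$V = 2$ ($V = 2 - \frac{0 \left(0 + 0\right)}{6} = 2 - \frac{0 \cdot 0}{6} = 2 - 0 = 2 + 0 = 2$)
$T{\left(B \right)} = 2$
$T{\left(13 \right)} \left(-145\right) + \left(0 - 4\right) v{\left(0,-3 \right)} = 2 \left(-145\right) + \left(0 - 4\right) \left(-63\right) = -290 - -252 = -290 + 252 = -38$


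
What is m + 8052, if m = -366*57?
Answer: -12810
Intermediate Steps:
m = -20862
m + 8052 = -20862 + 8052 = -12810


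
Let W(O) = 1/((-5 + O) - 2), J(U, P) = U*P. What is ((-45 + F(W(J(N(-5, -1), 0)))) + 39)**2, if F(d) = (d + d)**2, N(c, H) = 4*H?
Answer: 84100/2401 ≈ 35.027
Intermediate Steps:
J(U, P) = P*U
W(O) = 1/(-7 + O)
F(d) = 4*d**2 (F(d) = (2*d)**2 = 4*d**2)
((-45 + F(W(J(N(-5, -1), 0)))) + 39)**2 = ((-45 + 4*(1/(-7 + 0*(4*(-1))))**2) + 39)**2 = ((-45 + 4*(1/(-7 + 0*(-4)))**2) + 39)**2 = ((-45 + 4*(1/(-7 + 0))**2) + 39)**2 = ((-45 + 4*(1/(-7))**2) + 39)**2 = ((-45 + 4*(-1/7)**2) + 39)**2 = ((-45 + 4*(1/49)) + 39)**2 = ((-45 + 4/49) + 39)**2 = (-2201/49 + 39)**2 = (-290/49)**2 = 84100/2401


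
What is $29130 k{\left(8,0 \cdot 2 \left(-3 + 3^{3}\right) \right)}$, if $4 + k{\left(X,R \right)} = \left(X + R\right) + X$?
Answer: $349560$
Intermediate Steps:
$k{\left(X,R \right)} = -4 + R + 2 X$ ($k{\left(X,R \right)} = -4 + \left(\left(X + R\right) + X\right) = -4 + \left(\left(R + X\right) + X\right) = -4 + \left(R + 2 X\right) = -4 + R + 2 X$)
$29130 k{\left(8,0 \cdot 2 \left(-3 + 3^{3}\right) \right)} = 29130 \left(-4 + 0 \cdot 2 \left(-3 + 3^{3}\right) + 2 \cdot 8\right) = 29130 \left(-4 + 0 \left(-3 + 27\right) + 16\right) = 29130 \left(-4 + 0 \cdot 24 + 16\right) = 29130 \left(-4 + 0 + 16\right) = 29130 \cdot 12 = 349560$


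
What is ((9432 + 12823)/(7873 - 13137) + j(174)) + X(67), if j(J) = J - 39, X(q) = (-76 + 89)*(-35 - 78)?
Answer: -7044431/5264 ≈ -1338.2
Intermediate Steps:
X(q) = -1469 (X(q) = 13*(-113) = -1469)
j(J) = -39 + J
((9432 + 12823)/(7873 - 13137) + j(174)) + X(67) = ((9432 + 12823)/(7873 - 13137) + (-39 + 174)) - 1469 = (22255/(-5264) + 135) - 1469 = (22255*(-1/5264) + 135) - 1469 = (-22255/5264 + 135) - 1469 = 688385/5264 - 1469 = -7044431/5264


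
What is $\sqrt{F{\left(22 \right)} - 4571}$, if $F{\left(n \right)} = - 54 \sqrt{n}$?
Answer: $\sqrt{-4571 - 54 \sqrt{22}} \approx 69.457 i$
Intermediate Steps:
$\sqrt{F{\left(22 \right)} - 4571} = \sqrt{- 54 \sqrt{22} - 4571} = \sqrt{-4571 - 54 \sqrt{22}}$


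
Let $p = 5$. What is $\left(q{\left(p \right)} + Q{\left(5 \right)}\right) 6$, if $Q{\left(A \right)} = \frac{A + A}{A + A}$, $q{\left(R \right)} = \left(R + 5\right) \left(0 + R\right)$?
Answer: $306$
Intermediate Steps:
$q{\left(R \right)} = R \left(5 + R\right)$ ($q{\left(R \right)} = \left(5 + R\right) R = R \left(5 + R\right)$)
$Q{\left(A \right)} = 1$ ($Q{\left(A \right)} = \frac{2 A}{2 A} = 2 A \frac{1}{2 A} = 1$)
$\left(q{\left(p \right)} + Q{\left(5 \right)}\right) 6 = \left(5 \left(5 + 5\right) + 1\right) 6 = \left(5 \cdot 10 + 1\right) 6 = \left(50 + 1\right) 6 = 51 \cdot 6 = 306$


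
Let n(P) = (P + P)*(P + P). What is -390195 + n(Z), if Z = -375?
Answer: 172305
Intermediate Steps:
n(P) = 4*P**2 (n(P) = (2*P)*(2*P) = 4*P**2)
-390195 + n(Z) = -390195 + 4*(-375)**2 = -390195 + 4*140625 = -390195 + 562500 = 172305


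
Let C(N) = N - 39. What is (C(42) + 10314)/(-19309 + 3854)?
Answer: -10317/15455 ≈ -0.66755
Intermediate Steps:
C(N) = -39 + N
(C(42) + 10314)/(-19309 + 3854) = ((-39 + 42) + 10314)/(-19309 + 3854) = (3 + 10314)/(-15455) = 10317*(-1/15455) = -10317/15455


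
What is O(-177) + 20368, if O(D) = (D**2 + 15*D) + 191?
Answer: 49233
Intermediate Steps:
O(D) = 191 + D**2 + 15*D
O(-177) + 20368 = (191 + (-177)**2 + 15*(-177)) + 20368 = (191 + 31329 - 2655) + 20368 = 28865 + 20368 = 49233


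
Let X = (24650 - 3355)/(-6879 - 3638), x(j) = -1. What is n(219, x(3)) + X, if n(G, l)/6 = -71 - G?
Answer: -18320875/10517 ≈ -1742.0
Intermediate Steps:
n(G, l) = -426 - 6*G (n(G, l) = 6*(-71 - G) = -426 - 6*G)
X = -21295/10517 (X = 21295/(-10517) = 21295*(-1/10517) = -21295/10517 ≈ -2.0248)
n(219, x(3)) + X = (-426 - 6*219) - 21295/10517 = (-426 - 1314) - 21295/10517 = -1740 - 21295/10517 = -18320875/10517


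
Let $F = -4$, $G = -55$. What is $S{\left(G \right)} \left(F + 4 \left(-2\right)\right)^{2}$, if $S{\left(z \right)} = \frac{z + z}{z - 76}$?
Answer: $\frac{15840}{131} \approx 120.92$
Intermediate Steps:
$S{\left(z \right)} = \frac{2 z}{-76 + z}$
$S{\left(G \right)} \left(F + 4 \left(-2\right)\right)^{2} = 2 \left(-55\right) \frac{1}{-76 - 55} \left(-4 + 4 \left(-2\right)\right)^{2} = 2 \left(-55\right) \frac{1}{-131} \left(-4 - 8\right)^{2} = 2 \left(-55\right) \left(- \frac{1}{131}\right) \left(-12\right)^{2} = \frac{110}{131} \cdot 144 = \frac{15840}{131}$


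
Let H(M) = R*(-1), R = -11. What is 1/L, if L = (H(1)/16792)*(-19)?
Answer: -16792/209 ≈ -80.344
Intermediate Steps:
H(M) = 11 (H(M) = -11*(-1) = 11)
L = -209/16792 (L = (11/16792)*(-19) = -209/16792 ≈ -0.012446)
1/L = 1/(-209/16792) = -16792/209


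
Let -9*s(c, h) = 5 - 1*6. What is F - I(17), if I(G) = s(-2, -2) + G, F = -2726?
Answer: -24688/9 ≈ -2743.1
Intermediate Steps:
s(c, h) = ⅑ (s(c, h) = -(5 - 1*6)/9 = -(5 - 6)/9 = -⅑*(-1) = ⅑)
I(G) = ⅑ + G
F - I(17) = -2726 - (⅑ + 17) = -2726 - 1*154/9 = -2726 - 154/9 = -24688/9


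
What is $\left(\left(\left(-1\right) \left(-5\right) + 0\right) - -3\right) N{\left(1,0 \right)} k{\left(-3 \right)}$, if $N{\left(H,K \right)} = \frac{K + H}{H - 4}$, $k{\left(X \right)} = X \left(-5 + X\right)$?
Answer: $-64$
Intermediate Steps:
$N{\left(H,K \right)} = \frac{H + K}{-4 + H}$
$\left(\left(\left(-1\right) \left(-5\right) + 0\right) - -3\right) N{\left(1,0 \right)} k{\left(-3 \right)} = \left(\left(\left(-1\right) \left(-5\right) + 0\right) - -3\right) \frac{1 + 0}{-4 + 1} \left(- 3 \left(-5 - 3\right)\right) = \left(\left(5 + 0\right) + 3\right) \frac{1}{-3} \cdot 1 \left(\left(-3\right) \left(-8\right)\right) = \left(5 + 3\right) \left(\left(- \frac{1}{3}\right) 1\right) 24 = 8 \left(- \frac{1}{3}\right) 24 = \left(- \frac{8}{3}\right) 24 = -64$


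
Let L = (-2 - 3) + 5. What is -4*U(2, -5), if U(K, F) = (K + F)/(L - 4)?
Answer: -3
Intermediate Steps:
L = 0 (L = -5 + 5 = 0)
U(K, F) = -F/4 - K/4 (U(K, F) = (K + F)/(0 - 4) = (F + K)/(-4) = (F + K)*(-¼) = -F/4 - K/4)
-4*U(2, -5) = -4*(-¼*(-5) - ¼*2) = -4*(5/4 - ½) = -4*¾ = -3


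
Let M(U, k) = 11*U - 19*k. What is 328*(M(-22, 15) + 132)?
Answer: -129560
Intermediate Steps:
M(U, k) = -19*k + 11*U
328*(M(-22, 15) + 132) = 328*((-19*15 + 11*(-22)) + 132) = 328*((-285 - 242) + 132) = 328*(-527 + 132) = 328*(-395) = -129560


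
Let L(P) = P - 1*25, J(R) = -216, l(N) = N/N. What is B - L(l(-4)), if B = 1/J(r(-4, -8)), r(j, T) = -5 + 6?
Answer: 5183/216 ≈ 23.995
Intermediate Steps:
l(N) = 1
r(j, T) = 1
L(P) = -25 + P (L(P) = P - 25 = -25 + P)
B = -1/216 (B = 1/(-216) = -1/216 ≈ -0.0046296)
B - L(l(-4)) = -1/216 - (-25 + 1) = -1/216 - 1*(-24) = -1/216 + 24 = 5183/216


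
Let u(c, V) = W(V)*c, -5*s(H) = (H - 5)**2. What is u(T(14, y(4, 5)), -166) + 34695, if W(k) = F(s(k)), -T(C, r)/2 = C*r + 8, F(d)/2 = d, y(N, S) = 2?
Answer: 4384179/5 ≈ 8.7684e+5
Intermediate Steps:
s(H) = -(-5 + H)**2/5 (s(H) = -(H - 5)**2/5 = -(-5 + H)**2/5)
F(d) = 2*d
T(C, r) = -16 - 2*C*r (T(C, r) = -2*(C*r + 8) = -2*(8 + C*r) = -16 - 2*C*r)
W(k) = -2*(-5 + k)**2/5 (W(k) = 2*(-(-5 + k)**2/5) = -2*(-5 + k)**2/5)
u(c, V) = -2*c*(-5 + V)**2/5 (u(c, V) = (-2*(-5 + V)**2/5)*c = -2*c*(-5 + V)**2/5)
u(T(14, y(4, 5)), -166) + 34695 = -2*(-16 - 2*14*2)*(-5 - 166)**2/5 + 34695 = -2/5*(-16 - 56)*(-171)**2 + 34695 = -2/5*(-72)*29241 + 34695 = 4210704/5 + 34695 = 4384179/5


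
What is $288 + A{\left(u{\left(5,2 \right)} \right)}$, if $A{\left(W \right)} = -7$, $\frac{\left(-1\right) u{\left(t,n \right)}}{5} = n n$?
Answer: $281$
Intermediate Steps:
$u{\left(t,n \right)} = - 5 n^{2}$ ($u{\left(t,n \right)} = - 5 n n = - 5 n^{2}$)
$288 + A{\left(u{\left(5,2 \right)} \right)} = 288 - 7 = 281$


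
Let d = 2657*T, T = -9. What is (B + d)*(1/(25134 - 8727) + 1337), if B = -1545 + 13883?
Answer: -253911052000/16407 ≈ -1.5476e+7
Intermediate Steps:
B = 12338
d = -23913 (d = 2657*(-9) = -23913)
(B + d)*(1/(25134 - 8727) + 1337) = (12338 - 23913)*(1/(25134 - 8727) + 1337) = -11575*(1/16407 + 1337) = -11575*21936160/16407 = -253911052000/16407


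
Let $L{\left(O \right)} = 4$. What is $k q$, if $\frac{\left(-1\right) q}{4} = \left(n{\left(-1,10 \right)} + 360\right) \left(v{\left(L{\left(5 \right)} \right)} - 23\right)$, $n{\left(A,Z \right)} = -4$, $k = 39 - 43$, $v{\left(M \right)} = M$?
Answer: $-108224$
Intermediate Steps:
$k = -4$
$q = 27056$ ($q = - 4 \left(-4 + 360\right) \left(4 - 23\right) = - 4 \cdot 356 \left(-19\right) = \left(-4\right) \left(-6764\right) = 27056$)
$k q = \left(-4\right) 27056 = -108224$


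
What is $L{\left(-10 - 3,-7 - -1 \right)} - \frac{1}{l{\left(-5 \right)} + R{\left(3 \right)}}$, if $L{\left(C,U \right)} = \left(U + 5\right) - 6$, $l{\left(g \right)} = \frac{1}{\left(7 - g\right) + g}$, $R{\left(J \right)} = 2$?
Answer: $- \frac{112}{15} \approx -7.4667$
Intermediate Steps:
$l{\left(g \right)} = \frac{1}{7}$
$L{\left(C,U \right)} = -1 + U$ ($L{\left(C,U \right)} = \left(5 + U\right) - 6 = -1 + U$)
$L{\left(-10 - 3,-7 - -1 \right)} - \frac{1}{l{\left(-5 \right)} + R{\left(3 \right)}} = \left(-1 - 6\right) - \frac{1}{\frac{1}{7} + 2} = \left(-1 + \left(-7 + 1\right)\right) - \frac{1}{\frac{15}{7}} = \left(-1 - 6\right) - \frac{7}{15} = -7 - \frac{7}{15} = - \frac{112}{15}$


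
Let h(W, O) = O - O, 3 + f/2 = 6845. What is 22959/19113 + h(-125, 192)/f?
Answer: 7653/6371 ≈ 1.2012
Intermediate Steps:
f = 13684 (f = -6 + 2*6845 = -6 + 13690 = 13684)
h(W, O) = 0
22959/19113 + h(-125, 192)/f = 22959/19113 + 0/13684 = 22959*(1/19113) + 0*(1/13684) = 7653/6371 + 0 = 7653/6371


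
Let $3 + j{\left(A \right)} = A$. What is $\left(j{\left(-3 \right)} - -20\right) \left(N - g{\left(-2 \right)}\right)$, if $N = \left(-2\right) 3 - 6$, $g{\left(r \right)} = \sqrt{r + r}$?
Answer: $-168 - 28 i \approx -168.0 - 28.0 i$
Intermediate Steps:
$g{\left(r \right)} = \sqrt{2} \sqrt{r}$ ($g{\left(r \right)} = \sqrt{2 r} = \sqrt{2} \sqrt{r}$)
$j{\left(A \right)} = -3 + A$
$N = -12$ ($N = -6 - 6 = -12$)
$\left(j{\left(-3 \right)} - -20\right) \left(N - g{\left(-2 \right)}\right) = \left(\left(-3 - 3\right) - -20\right) \left(-12 - \sqrt{2} \sqrt{-2}\right) = \left(-6 + 20\right) \left(-12 - \sqrt{2} i \sqrt{2}\right) = 14 \left(-12 - 2 i\right) = -168 - 28 i$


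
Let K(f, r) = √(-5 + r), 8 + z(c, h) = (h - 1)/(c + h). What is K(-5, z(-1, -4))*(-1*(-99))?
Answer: 198*I*√3 ≈ 342.95*I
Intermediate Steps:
z(c, h) = -8 + (-1 + h)/(c + h) (z(c, h) = -8 + (h - 1)/(c + h) = -8 + (-1 + h)/(c + h))
K(-5, z(-1, -4))*(-1*(-99)) = √(-5 + (-1 - 8*(-1) - 7*(-4))/(-1 - 4))*(-1*(-99)) = √(-5 + (-1 + 8 + 28)/(-5))*99 = √(-5 - ⅕*35)*99 = √(-5 - 7)*99 = √(-12)*99 = (2*I*√3)*99 = 198*I*√3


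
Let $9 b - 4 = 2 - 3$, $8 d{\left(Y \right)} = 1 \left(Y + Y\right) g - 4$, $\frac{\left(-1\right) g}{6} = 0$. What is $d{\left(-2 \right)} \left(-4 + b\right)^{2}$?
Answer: $- \frac{121}{18} \approx -6.7222$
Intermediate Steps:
$g = 0$ ($g = \left(-6\right) 0 = 0$)
$d{\left(Y \right)} = - \frac{1}{2}$ ($d{\left(Y \right)} = \frac{1 \left(Y + Y\right) 0 - 4}{8} = \frac{1 \cdot 2 Y 0 - 4}{8} = \frac{2 Y 0 - 4}{8} = \frac{0 - 4}{8} = \frac{1}{8} \left(-4\right) = - \frac{1}{2}$)
$b = \frac{1}{3}$ ($b = \frac{4}{9} + \frac{2 - 3}{9} = \frac{4}{9} + \frac{1}{9} \left(-1\right) = \frac{4}{9} - \frac{1}{9} = \frac{1}{3} \approx 0.33333$)
$d{\left(-2 \right)} \left(-4 + b\right)^{2} = - \frac{\left(-4 + \frac{1}{3}\right)^{2}}{2} = - \frac{\left(- \frac{11}{3}\right)^{2}}{2} = \left(- \frac{1}{2}\right) \frac{121}{9} = - \frac{121}{18}$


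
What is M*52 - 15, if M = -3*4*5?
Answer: -3135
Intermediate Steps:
M = -60 (M = -12*5 = -60)
M*52 - 15 = -60*52 - 15 = -3120 - 15 = -3135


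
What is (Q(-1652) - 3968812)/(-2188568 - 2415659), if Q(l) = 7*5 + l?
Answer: 3970429/4604227 ≈ 0.86234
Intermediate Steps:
Q(l) = 35 + l
(Q(-1652) - 3968812)/(-2188568 - 2415659) = ((35 - 1652) - 3968812)/(-2188568 - 2415659) = (-1617 - 3968812)/(-4604227) = -3970429*(-1/4604227) = 3970429/4604227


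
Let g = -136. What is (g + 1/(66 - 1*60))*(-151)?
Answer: 123065/6 ≈ 20511.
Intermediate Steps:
(g + 1/(66 - 1*60))*(-151) = (-136 + 1/(66 - 1*60))*(-151) = (-136 + 1/(66 - 60))*(-151) = (-136 + 1/6)*(-151) = -815/6*(-151) = 123065/6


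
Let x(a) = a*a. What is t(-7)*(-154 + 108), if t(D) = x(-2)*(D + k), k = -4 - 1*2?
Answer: 2392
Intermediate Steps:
x(a) = a²
k = -6 (k = -4 - 2 = -6)
t(D) = -24 + 4*D (t(D) = (-2)²*(D - 6) = 4*(-6 + D) = -24 + 4*D)
t(-7)*(-154 + 108) = (-24 + 4*(-7))*(-154 + 108) = (-24 - 28)*(-46) = -52*(-46) = 2392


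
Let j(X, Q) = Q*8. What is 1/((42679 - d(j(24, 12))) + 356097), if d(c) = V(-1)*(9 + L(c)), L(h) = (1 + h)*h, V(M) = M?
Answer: 1/408097 ≈ 2.4504e-6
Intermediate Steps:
L(h) = h*(1 + h)
j(X, Q) = 8*Q
d(c) = -9 - c*(1 + c) (d(c) = -(9 + c*(1 + c)) = -9 - c*(1 + c))
1/((42679 - d(j(24, 12))) + 356097) = 1/((42679 - (-9 - 8*12*(1 + 8*12))) + 356097) = 1/((42679 - (-9 - 1*96*(1 + 96))) + 356097) = 1/((42679 - (-9 - 1*96*97)) + 356097) = 1/((42679 - (-9 - 9312)) + 356097) = 1/((42679 - 1*(-9321)) + 356097) = 1/((42679 + 9321) + 356097) = 1/(52000 + 356097) = 1/408097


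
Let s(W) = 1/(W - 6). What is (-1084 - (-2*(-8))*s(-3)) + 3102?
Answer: 18178/9 ≈ 2019.8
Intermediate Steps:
s(W) = 1/(-6 + W)
(-1084 - (-2*(-8))*s(-3)) + 3102 = (-1084 - (-2*(-8))/(-6 - 3)) + 3102 = (-1084 - 16/(-9)) + 3102 = (-1084 - 16*(-1)/9) + 3102 = (-1084 - 1*(-16/9)) + 3102 = (-1084 + 16/9) + 3102 = -9740/9 + 3102 = 18178/9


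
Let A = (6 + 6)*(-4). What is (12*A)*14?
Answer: -8064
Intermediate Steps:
A = -48 (A = 12*(-4) = -48)
(12*A)*14 = (12*(-48))*14 = -576*14 = -8064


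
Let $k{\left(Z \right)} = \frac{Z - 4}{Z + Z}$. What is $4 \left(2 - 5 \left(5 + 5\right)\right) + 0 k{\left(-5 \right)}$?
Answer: $-192$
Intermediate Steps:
$k{\left(Z \right)} = \frac{-4 + Z}{2 Z}$
$4 \left(2 - 5 \left(5 + 5\right)\right) + 0 k{\left(-5 \right)} = 4 \left(2 - 5 \left(5 + 5\right)\right) + 0 \frac{-4 - 5}{2 \left(-5\right)} = 4 \left(2 - 50\right) + 0 \cdot \frac{1}{2} \left(- \frac{1}{5}\right) \left(-9\right) = 4 \left(2 - 50\right) + 0 \cdot \frac{9}{10} = 4 \left(-48\right) + 0 = -192 + 0 = -192$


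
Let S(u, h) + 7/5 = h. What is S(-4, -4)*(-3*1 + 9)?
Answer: -162/5 ≈ -32.400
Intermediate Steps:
S(u, h) = -7/5 + h
S(-4, -4)*(-3*1 + 9) = (-7/5 - 4)*(-3*1 + 9) = -27*(-3 + 9)/5 = -27/5*6 = -162/5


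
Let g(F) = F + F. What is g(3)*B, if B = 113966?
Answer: 683796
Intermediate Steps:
g(F) = 2*F
g(3)*B = (2*3)*113966 = 6*113966 = 683796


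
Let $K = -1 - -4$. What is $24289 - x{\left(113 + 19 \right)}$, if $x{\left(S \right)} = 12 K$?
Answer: $24253$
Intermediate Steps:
$K = 3$ ($K = -1 + 4 = 3$)
$x{\left(S \right)} = 36$ ($x{\left(S \right)} = 12 \cdot 3 = 36$)
$24289 - x{\left(113 + 19 \right)} = 24289 - 36 = 24253$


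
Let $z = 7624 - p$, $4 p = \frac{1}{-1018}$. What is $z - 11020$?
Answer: $- \frac{13828511}{4072} \approx -3396.0$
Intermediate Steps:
$p = - \frac{1}{4072}$ ($p = \frac{1}{4 \left(-1018\right)} = \frac{1}{4} \left(- \frac{1}{1018}\right) = - \frac{1}{4072} \approx -0.00024558$)
$z = \frac{31044929}{4072}$ ($z = 7624 - - \frac{1}{4072} = 7624 + \frac{1}{4072} = \frac{31044929}{4072} \approx 7624.0$)
$z - 11020 = \frac{31044929}{4072} - 11020 = - \frac{13828511}{4072}$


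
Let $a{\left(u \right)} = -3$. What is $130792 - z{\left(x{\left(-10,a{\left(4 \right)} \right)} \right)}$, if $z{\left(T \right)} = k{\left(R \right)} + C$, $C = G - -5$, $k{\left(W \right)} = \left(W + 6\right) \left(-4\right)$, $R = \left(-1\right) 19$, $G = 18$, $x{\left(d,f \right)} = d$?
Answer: $130717$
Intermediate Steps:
$R = -19$
$k{\left(W \right)} = -24 - 4 W$ ($k{\left(W \right)} = \left(6 + W\right) \left(-4\right) = -24 - 4 W$)
$C = 23$ ($C = 18 - -5 = 18 + 5 = 23$)
$z{\left(T \right)} = 75$ ($z{\left(T \right)} = \left(-24 - -76\right) + 23 = \left(-24 + 76\right) + 23 = 52 + 23 = 75$)
$130792 - z{\left(x{\left(-10,a{\left(4 \right)} \right)} \right)} = 130792 - 75 = 130717$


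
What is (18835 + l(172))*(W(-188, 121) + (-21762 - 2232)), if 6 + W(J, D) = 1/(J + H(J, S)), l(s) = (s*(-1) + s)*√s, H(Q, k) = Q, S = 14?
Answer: -169967058835/376 ≈ -4.5204e+8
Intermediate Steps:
l(s) = 0 (l(s) = (-s + s)*√s = 0*√s = 0)
W(J, D) = -6 + 1/(2*J) (W(J, D) = -6 + 1/(J + J) = -6 + 1/(2*J))
(18835 + l(172))*(W(-188, 121) + (-21762 - 2232)) = (18835 + 0)*((-6 + (½)/(-188)) + (-21762 - 2232)) = 18835*((-6 + (½)*(-1/188)) - 23994) = 18835*((-6 - 1/376) - 23994) = 18835*(-2257/376 - 23994) = 18835*(-9024001/376) = -169967058835/376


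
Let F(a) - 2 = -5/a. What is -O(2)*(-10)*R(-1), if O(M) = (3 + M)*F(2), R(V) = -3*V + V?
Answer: -50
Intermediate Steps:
F(a) = 2 - 5/a
R(V) = -2*V
O(M) = -3/2 - M/2 (O(M) = (3 + M)*(2 - 5/2) = (3 + M)*(-½) = -3/2 - M/2)
-O(2)*(-10)*R(-1) = -(-3/2 - ½*2)*(-10)*(-2*(-1)) = -(-3/2 - 1)*(-10)*2 = -(-5/2*(-10))*2 = -25*2 = -1*50 = -50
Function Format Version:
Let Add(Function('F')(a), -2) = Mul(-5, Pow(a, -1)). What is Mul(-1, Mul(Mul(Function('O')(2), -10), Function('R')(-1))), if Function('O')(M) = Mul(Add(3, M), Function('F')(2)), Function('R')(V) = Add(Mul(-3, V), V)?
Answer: -50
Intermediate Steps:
Function('F')(a) = Add(2, Mul(-5, Pow(a, -1)))
Function('R')(V) = Mul(-2, V)
Function('O')(M) = Add(Rational(-3, 2), Mul(Rational(-1, 2), M)) (Function('O')(M) = Mul(Add(3, M), Add(2, Mul(-5, Pow(2, -1)))) = Mul(Add(3, M), Add(2, Mul(-5, Rational(1, 2)))) = Mul(Add(3, M), Add(2, Rational(-5, 2))) = Mul(Add(3, M), Rational(-1, 2)) = Add(Rational(-3, 2), Mul(Rational(-1, 2), M)))
Mul(-1, Mul(Mul(Function('O')(2), -10), Function('R')(-1))) = Mul(-1, Mul(Mul(Add(Rational(-3, 2), Mul(Rational(-1, 2), 2)), -10), Mul(-2, -1))) = Mul(-1, Mul(Mul(Add(Rational(-3, 2), -1), -10), 2)) = Mul(-1, Mul(Mul(Rational(-5, 2), -10), 2)) = Mul(-1, Mul(25, 2)) = Mul(-1, 50) = -50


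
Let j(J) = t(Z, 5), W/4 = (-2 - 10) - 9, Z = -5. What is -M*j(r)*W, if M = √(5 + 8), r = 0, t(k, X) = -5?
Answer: -420*√13 ≈ -1514.3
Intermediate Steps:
M = √13 ≈ 3.6056
W = -84 (W = 4*((-2 - 10) - 9) = 4*(-12 - 9) = 4*(-21) = -84)
j(J) = -5
-M*j(r)*W = -√13*(-5)*(-84) = -(-5*√13)*(-84) = -420*√13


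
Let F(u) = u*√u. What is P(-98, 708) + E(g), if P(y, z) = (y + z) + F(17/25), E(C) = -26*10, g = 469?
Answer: 350 + 17*√17/125 ≈ 350.56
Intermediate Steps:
F(u) = u^(3/2)
E(C) = -260
P(y, z) = y + z + 17*√17/125 (P(y, z) = (y + z) + (17/25)^(3/2) = (y + z) + 17*√17/125 = y + z + 17*√17/125)
P(-98, 708) + E(g) = (-98 + 708 + 17*√17/125) - 260 = (610 + 17*√17/125) - 260 = 350 + 17*√17/125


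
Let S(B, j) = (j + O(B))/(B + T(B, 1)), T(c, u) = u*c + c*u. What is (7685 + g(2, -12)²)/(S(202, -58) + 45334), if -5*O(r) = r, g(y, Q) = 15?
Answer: 1997275/11446794 ≈ 0.17448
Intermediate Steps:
T(c, u) = 2*c*u (T(c, u) = c*u + c*u = 2*c*u)
O(r) = -r/5
S(B, j) = (j - B/5)/(3*B) (S(B, j) = (j - B/5)/(B + 2*B*1) = (j - B/5)/(B + 2*B) = (j - B/5)/((3*B)) = (j - B/5)*(1/(3*B)) = (j - B/5)/(3*B))
(7685 + g(2, -12)²)/(S(202, -58) + 45334) = (7685 + 15²)/((1/15)*(-1*202 + 5*(-58))/202 + 45334) = (7685 + 225)/((1/15)*(1/202)*(-202 - 290) + 45334) = 7910/((1/15)*(1/202)*(-492) + 45334) = 7910/(-82/505 + 45334) = 7910/(22893588/505) = 7910*(505/22893588) = 1997275/11446794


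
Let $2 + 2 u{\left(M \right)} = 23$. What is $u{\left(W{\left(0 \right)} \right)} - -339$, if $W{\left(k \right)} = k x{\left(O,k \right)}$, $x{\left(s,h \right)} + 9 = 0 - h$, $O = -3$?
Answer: $\frac{699}{2} \approx 349.5$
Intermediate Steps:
$x{\left(s,h \right)} = -9 - h$ ($x{\left(s,h \right)} = -9 + \left(0 - h\right) = -9 - h$)
$W{\left(k \right)} = k \left(-9 - k\right)$
$u{\left(M \right)} = \frac{21}{2}$ ($u{\left(M \right)} = -1 + \frac{1}{2} \cdot 23 = -1 + \frac{23}{2} = \frac{21}{2}$)
$u{\left(W{\left(0 \right)} \right)} - -339 = \frac{21}{2} - -339 = \frac{21}{2} + 339 = \frac{699}{2}$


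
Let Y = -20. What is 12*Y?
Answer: -240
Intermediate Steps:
12*Y = 12*(-20) = -240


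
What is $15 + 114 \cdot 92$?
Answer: $10503$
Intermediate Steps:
$15 + 114 \cdot 92 = 15 + 10488 = 10503$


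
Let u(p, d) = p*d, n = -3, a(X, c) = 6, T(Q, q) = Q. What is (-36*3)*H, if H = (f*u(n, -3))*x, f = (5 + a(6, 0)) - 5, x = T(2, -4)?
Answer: -11664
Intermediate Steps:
x = 2
u(p, d) = d*p
f = 6 (f = (5 + 6) - 5 = 11 - 5 = 6)
H = 108 (H = (6*(-3*(-3)))*2 = (6*9)*2 = 54*2 = 108)
(-36*3)*H = -36*3*108 = -108*108 = -11664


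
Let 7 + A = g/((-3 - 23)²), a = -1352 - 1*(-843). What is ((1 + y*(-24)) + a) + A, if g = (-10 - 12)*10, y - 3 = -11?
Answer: -54642/169 ≈ -323.33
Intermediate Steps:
y = -8 (y = 3 - 11 = -8)
a = -509 (a = -1352 + 843 = -509)
g = -220 (g = -22*10 = -220)
A = -1238/169 (A = -7 - 220/(-3 - 23)² = -7 - 220/((-26)²) = -7 - 220/676 = -7 - 220*1/676 = -7 - 55/169 = -1238/169 ≈ -7.3254)
((1 + y*(-24)) + a) + A = ((1 - 8*(-24)) - 509) - 1238/169 = ((1 + 192) - 509) - 1238/169 = (193 - 509) - 1238/169 = -316 - 1238/169 = -54642/169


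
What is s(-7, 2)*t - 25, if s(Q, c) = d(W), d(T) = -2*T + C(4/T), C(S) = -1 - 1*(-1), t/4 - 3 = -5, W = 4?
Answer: 39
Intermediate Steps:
t = -8 (t = 12 + 4*(-5) = 12 - 20 = -8)
C(S) = 0 (C(S) = -1 + 1 = 0)
d(T) = -2*T (d(T) = -2*T + 0 = -2*T)
s(Q, c) = -8 (s(Q, c) = -2*4 = -8)
s(-7, 2)*t - 25 = -8*(-8) - 25 = 64 - 25 = 39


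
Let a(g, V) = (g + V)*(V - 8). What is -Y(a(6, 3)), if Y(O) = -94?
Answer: 94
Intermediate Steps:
a(g, V) = (-8 + V)*(V + g) (a(g, V) = (V + g)*(-8 + V) = (-8 + V)*(V + g))
-Y(a(6, 3)) = -1*(-94) = 94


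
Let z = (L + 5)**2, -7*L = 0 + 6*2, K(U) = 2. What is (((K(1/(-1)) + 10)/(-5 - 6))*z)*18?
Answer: -114264/539 ≈ -211.99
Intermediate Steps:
L = -12/7 (L = -(0 + 6*2)/7 = -(0 + 12)/7 = -1/7*12 = -12/7 ≈ -1.7143)
z = 529/49 (z = (-12/7 + 5)**2 = (23/7)**2 = 529/49 ≈ 10.796)
(((K(1/(-1)) + 10)/(-5 - 6))*z)*18 = (((2 + 10)/(-5 - 6))*(529/49))*18 = ((12/(-11))*(529/49))*18 = ((12*(-1/11))*(529/49))*18 = -12/11*529/49*18 = -6348/539*18 = -114264/539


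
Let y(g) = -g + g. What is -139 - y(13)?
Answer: -139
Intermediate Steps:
y(g) = 0
-139 - y(13) = -139 - 1*0 = -139 + 0 = -139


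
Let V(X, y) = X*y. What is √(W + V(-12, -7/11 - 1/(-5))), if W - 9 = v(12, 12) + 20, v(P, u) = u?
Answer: √139865/55 ≈ 6.7997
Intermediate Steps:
W = 41 (W = 9 + (12 + 20) = 9 + 32 = 41)
√(W + V(-12, -7/11 - 1/(-5))) = √(41 - 12*(-7/11 - 1/(-5))) = √(41 - 12*(-7*1/11 - 1*(-⅕))) = √(41 - 12*(-7/11 + ⅕)) = √(41 - 12*(-24/55)) = √(41 + 288/55) = √(2543/55) = √139865/55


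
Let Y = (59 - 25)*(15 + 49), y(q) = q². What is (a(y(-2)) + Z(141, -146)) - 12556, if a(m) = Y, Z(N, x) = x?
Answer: -10526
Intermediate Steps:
Y = 2176 (Y = 34*64 = 2176)
a(m) = 2176
(a(y(-2)) + Z(141, -146)) - 12556 = (2176 - 146) - 12556 = 2030 - 12556 = -10526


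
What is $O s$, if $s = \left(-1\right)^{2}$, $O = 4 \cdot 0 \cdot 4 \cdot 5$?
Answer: $0$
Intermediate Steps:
$O = 0$ ($O = 0 \cdot 4 \cdot 5 = 0 \cdot 5 = 0$)
$s = 1$
$O s = 0 \cdot 1 = 0$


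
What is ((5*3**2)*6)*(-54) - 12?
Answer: -14592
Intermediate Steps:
((5*3**2)*6)*(-54) - 12 = ((5*9)*6)*(-54) - 12 = (45*6)*(-54) - 12 = 270*(-54) - 12 = -14580 - 12 = -14592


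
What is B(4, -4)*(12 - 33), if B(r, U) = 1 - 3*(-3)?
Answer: -210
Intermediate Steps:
B(r, U) = 10 (B(r, U) = 1 + 9 = 10)
B(4, -4)*(12 - 33) = 10*(12 - 33) = 10*(-21) = -210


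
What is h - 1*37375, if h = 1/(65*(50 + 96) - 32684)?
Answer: -866875751/23194 ≈ -37375.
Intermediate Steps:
h = -1/23194 (h = 1/(65*146 - 32684) = 1/(9490 - 32684) = 1/(-23194) = -1/23194 ≈ -4.3115e-5)
h - 1*37375 = -1/23194 - 1*37375 = -1/23194 - 37375 = -866875751/23194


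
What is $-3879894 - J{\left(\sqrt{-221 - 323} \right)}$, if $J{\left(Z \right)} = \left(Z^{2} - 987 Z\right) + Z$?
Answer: $-3879350 + 3944 i \sqrt{34} \approx -3.8794 \cdot 10^{6} + 22997.0 i$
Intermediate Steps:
$J{\left(Z \right)} = Z^{2} - 986 Z$
$-3879894 - J{\left(\sqrt{-221 - 323} \right)} = -3879894 - \sqrt{-221 - 323} \left(-986 + \sqrt{-221 - 323}\right) = -3879894 - \sqrt{-544} \left(-986 + \sqrt{-544}\right) = -3879894 - 4 i \sqrt{34} \left(-986 + 4 i \sqrt{34}\right)$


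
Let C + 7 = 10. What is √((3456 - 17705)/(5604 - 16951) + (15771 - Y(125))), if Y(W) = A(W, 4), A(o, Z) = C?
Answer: √2030361204515/11347 ≈ 125.58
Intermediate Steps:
C = 3 (C = -7 + 10 = 3)
A(o, Z) = 3
Y(W) = 3
√((3456 - 17705)/(5604 - 16951) + (15771 - Y(125))) = √((3456 - 17705)/(5604 - 16951) + (15771 - 1*3)) = √(-14249/(-11347) + (15771 - 3)) = √(-14249*(-1/11347) + 15768) = √(14249/11347 + 15768) = √(178933745/11347) = √2030361204515/11347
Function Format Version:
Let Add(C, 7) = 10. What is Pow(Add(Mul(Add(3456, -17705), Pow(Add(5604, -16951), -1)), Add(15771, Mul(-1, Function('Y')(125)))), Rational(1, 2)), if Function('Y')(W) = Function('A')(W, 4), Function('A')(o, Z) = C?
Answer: Mul(Rational(1, 11347), Pow(2030361204515, Rational(1, 2))) ≈ 125.58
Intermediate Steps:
C = 3 (C = Add(-7, 10) = 3)
Function('A')(o, Z) = 3
Function('Y')(W) = 3
Pow(Add(Mul(Add(3456, -17705), Pow(Add(5604, -16951), -1)), Add(15771, Mul(-1, Function('Y')(125)))), Rational(1, 2)) = Pow(Add(Mul(Add(3456, -17705), Pow(Add(5604, -16951), -1)), Add(15771, Mul(-1, 3))), Rational(1, 2)) = Pow(Add(Mul(-14249, Pow(-11347, -1)), Add(15771, -3)), Rational(1, 2)) = Pow(Add(Mul(-14249, Rational(-1, 11347)), 15768), Rational(1, 2)) = Pow(Add(Rational(14249, 11347), 15768), Rational(1, 2)) = Pow(Rational(178933745, 11347), Rational(1, 2)) = Mul(Rational(1, 11347), Pow(2030361204515, Rational(1, 2)))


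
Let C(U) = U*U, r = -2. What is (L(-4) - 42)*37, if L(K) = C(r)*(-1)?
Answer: -1702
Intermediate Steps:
C(U) = U**2
L(K) = -4 (L(K) = (-2)**2*(-1) = 4*(-1) = -4)
(L(-4) - 42)*37 = (-4 - 42)*37 = -46*37 = -1702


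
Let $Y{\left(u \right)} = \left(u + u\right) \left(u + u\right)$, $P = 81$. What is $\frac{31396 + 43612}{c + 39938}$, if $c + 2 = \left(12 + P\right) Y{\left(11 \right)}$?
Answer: $\frac{18752}{21237} \approx 0.88299$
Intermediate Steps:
$Y{\left(u \right)} = 4 u^{2}$ ($Y{\left(u \right)} = 2 u 2 u = 4 u^{2}$)
$c = 45010$ ($c = -2 + \left(12 + 81\right) 4 \cdot 11^{2} = -2 + 93 \cdot 4 \cdot 121 = -2 + 93 \cdot 484 = -2 + 45012 = 45010$)
$\frac{31396 + 43612}{c + 39938} = \frac{31396 + 43612}{45010 + 39938} = \frac{75008}{84948} = 75008 \cdot \frac{1}{84948} = \frac{18752}{21237}$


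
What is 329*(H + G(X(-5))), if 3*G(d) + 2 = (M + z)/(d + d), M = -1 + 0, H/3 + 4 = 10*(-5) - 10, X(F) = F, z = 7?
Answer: -951797/15 ≈ -63453.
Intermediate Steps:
H = -192 (H = -12 + 3*(10*(-5) - 10) = -12 + 3*(-50 - 10) = -12 + 3*(-60) = -12 - 180 = -192)
M = -1
G(d) = -2/3 + 1/d (G(d) = -2/3 + ((-1 + 7)/(d + d))/3 = -2/3 + (6/((2*d)))/3 = -2/3 + (6*(1/(2*d)))/3 = -2/3 + (3/d)/3 = -2/3 + 1/d)
329*(H + G(X(-5))) = 329*(-192 + (-2/3 + 1/(-5))) = 329*(-192 + (-2/3 - 1/5)) = 329*(-192 - 13/15) = 329*(-2893/15) = -951797/15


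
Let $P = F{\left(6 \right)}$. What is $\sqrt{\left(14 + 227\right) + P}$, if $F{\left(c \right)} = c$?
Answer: $\sqrt{247} \approx 15.716$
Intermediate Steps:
$P = 6$
$\sqrt{\left(14 + 227\right) + P} = \sqrt{\left(14 + 227\right) + 6} = \sqrt{241 + 6} = \sqrt{247}$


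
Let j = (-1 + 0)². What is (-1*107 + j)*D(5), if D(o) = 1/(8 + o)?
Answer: -106/13 ≈ -8.1538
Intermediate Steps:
j = 1 (j = (-1)² = 1)
(-1*107 + j)*D(5) = (-1*107 + 1)/(8 + 5) = (-107 + 1)/13 = -106*1/13 = -106/13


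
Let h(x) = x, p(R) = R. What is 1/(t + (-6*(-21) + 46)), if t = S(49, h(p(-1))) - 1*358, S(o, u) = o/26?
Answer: -26/4787 ≈ -0.0054314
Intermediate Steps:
S(o, u) = o/26 (S(o, u) = o*(1/26) = o/26)
t = -9259/26 (t = (1/26)*49 - 1*358 = 49/26 - 358 = -9259/26 ≈ -356.12)
1/(t + (-6*(-21) + 46)) = 1/(-9259/26 + (-6*(-21) + 46)) = 1/(-9259/26 + (126 + 46)) = 1/(-9259/26 + 172) = 1/(-4787/26) = -26/4787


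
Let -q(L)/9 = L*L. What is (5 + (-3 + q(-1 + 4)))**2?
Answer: 6241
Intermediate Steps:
q(L) = -9*L**2 (q(L) = -9*L*L = -9*L**2)
(5 + (-3 + q(-1 + 4)))**2 = (5 + (-3 - 9*(-1 + 4)**2))**2 = (5 + (-3 - 9*3**2))**2 = (5 + (-3 - 9*9))**2 = (5 + (-3 - 81))**2 = (5 - 84)**2 = (-79)**2 = 6241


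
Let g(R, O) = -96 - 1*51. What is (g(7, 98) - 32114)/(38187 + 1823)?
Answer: -32261/40010 ≈ -0.80632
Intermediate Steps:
g(R, O) = -147 (g(R, O) = -96 - 51 = -147)
(g(7, 98) - 32114)/(38187 + 1823) = (-147 - 32114)/(38187 + 1823) = -32261/40010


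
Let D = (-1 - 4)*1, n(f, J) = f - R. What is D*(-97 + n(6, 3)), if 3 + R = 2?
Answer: 450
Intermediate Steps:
R = -1 (R = -3 + 2 = -1)
n(f, J) = 1 + f (n(f, J) = f - 1*(-1) = f + 1 = 1 + f)
D = -5 (D = -5*1 = -5)
D*(-97 + n(6, 3)) = -5*(-97 + (1 + 6)) = -5*(-97 + 7) = -5*(-90) = 450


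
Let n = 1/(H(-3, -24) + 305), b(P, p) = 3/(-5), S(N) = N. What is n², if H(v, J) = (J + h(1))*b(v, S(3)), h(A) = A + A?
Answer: 25/2531281 ≈ 9.8764e-6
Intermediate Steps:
b(P, p) = -⅗ (b(P, p) = 3*(-⅕) = -⅗)
h(A) = 2*A
H(v, J) = -6/5 - 3*J/5 (H(v, J) = (J + 2*1)*(-⅗) = (J + 2)*(-⅗) = (2 + J)*(-⅗) = -6/5 - 3*J/5)
n = 5/1591 (n = 1/((-6/5 - ⅗*(-24)) + 305) = 1/((-6/5 + 72/5) + 305) = 1/(66/5 + 305) = 1/(1591/5) = 5/1591 ≈ 0.0031427)
n² = (5/1591)² = 25/2531281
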